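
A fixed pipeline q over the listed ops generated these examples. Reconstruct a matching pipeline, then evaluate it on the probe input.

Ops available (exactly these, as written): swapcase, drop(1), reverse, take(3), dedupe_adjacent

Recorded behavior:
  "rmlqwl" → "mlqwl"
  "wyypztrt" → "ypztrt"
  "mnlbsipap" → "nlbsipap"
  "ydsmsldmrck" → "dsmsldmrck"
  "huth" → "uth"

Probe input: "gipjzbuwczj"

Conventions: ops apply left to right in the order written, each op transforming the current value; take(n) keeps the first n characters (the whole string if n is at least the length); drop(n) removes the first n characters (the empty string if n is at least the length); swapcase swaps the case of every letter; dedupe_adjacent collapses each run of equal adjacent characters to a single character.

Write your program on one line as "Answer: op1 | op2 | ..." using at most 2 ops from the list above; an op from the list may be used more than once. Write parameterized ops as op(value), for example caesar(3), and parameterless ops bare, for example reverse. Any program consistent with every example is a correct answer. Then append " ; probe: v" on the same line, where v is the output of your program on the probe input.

dedupe_adjacent | drop(1) ; probe: "ipjzbuwczj"

Check, running the answer program on each example:
  "rmlqwl" -> "rmlqwl" -> "mlqwl"
  "wyypztrt" -> "wypztrt" -> "ypztrt"
  "mnlbsipap" -> "mnlbsipap" -> "nlbsipap"
  "ydsmsldmrck" -> "ydsmsldmrck" -> "dsmsldmrck"
  "huth" -> "huth" -> "uth"
  probe: "gipjzbuwczj" -> "gipjzbuwczj" -> "ipjzbuwczj"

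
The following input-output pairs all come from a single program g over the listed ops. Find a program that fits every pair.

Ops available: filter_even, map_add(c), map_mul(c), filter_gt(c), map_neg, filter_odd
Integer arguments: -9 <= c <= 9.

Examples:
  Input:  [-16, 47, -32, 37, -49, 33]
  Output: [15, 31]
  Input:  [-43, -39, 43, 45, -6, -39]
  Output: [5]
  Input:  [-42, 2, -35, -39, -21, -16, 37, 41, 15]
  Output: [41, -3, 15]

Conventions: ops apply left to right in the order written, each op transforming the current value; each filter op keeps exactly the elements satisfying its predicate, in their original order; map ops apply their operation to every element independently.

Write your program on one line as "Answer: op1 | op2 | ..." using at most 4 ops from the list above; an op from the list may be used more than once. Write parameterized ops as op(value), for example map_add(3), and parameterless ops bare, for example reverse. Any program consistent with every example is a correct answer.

map_neg | map_add(-1) | filter_odd

Check, running the answer program on each example:
  [-16, 47, -32, 37, -49, 33] -> [16, -47, 32, -37, 49, -33] -> [15, -48, 31, -38, 48, -34] -> [15, 31]
  [-43, -39, 43, 45, -6, -39] -> [43, 39, -43, -45, 6, 39] -> [42, 38, -44, -46, 5, 38] -> [5]
  [-42, 2, -35, -39, -21, -16, 37, 41, 15] -> [42, -2, 35, 39, 21, 16, -37, -41, -15] -> [41, -3, 34, 38, 20, 15, -38, -42, -16] -> [41, -3, 15]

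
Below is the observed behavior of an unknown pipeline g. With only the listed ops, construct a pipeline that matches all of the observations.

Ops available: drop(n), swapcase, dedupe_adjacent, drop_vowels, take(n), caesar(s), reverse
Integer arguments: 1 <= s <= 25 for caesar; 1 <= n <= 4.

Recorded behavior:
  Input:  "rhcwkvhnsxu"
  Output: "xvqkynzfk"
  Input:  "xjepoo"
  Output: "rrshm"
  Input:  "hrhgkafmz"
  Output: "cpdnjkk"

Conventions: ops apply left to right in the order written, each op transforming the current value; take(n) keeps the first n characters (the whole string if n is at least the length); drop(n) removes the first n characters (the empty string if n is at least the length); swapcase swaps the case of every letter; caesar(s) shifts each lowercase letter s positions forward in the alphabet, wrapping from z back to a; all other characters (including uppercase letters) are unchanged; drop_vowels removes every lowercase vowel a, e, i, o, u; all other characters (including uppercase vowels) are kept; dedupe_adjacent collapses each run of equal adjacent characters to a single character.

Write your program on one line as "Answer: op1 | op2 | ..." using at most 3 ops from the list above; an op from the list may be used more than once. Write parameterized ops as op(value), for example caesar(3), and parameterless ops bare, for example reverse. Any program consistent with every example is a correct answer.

caesar(3) | reverse | drop_vowels

Check, running the answer program on each example:
  "rhcwkvhnsxu" -> "ukfznykqvax" -> "xavqkynzfku" -> "xvqkynzfk"
  "xjepoo" -> "amhsrr" -> "rrshma" -> "rrshm"
  "hrhgkafmz" -> "kukjndipc" -> "cpidnjkuk" -> "cpdnjkk"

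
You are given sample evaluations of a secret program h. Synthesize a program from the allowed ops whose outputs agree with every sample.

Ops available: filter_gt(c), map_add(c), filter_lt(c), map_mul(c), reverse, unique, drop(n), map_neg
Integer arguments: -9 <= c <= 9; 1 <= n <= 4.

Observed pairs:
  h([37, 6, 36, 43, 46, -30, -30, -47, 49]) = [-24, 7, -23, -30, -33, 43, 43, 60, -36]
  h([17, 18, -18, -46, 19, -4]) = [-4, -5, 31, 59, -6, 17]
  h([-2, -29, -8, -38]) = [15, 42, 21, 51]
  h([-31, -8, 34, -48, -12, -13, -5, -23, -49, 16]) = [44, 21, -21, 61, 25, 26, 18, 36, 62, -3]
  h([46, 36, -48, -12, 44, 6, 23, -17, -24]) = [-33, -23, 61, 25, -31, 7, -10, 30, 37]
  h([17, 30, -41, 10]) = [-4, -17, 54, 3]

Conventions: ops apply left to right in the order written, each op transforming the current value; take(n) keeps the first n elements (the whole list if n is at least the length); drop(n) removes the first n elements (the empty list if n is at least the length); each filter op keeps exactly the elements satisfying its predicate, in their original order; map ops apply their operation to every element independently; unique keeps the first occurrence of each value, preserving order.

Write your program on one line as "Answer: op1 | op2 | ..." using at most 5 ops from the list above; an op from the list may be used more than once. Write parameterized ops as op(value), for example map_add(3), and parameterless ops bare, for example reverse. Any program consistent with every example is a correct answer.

reverse | map_add(-6) | map_neg | map_add(7) | reverse

Check, running the answer program on each example:
  [37, 6, 36, 43, 46, -30, -30, -47, 49] -> [49, -47, -30, -30, 46, 43, 36, 6, 37] -> [43, -53, -36, -36, 40, 37, 30, 0, 31] -> [-43, 53, 36, 36, -40, -37, -30, 0, -31] -> [-36, 60, 43, 43, -33, -30, -23, 7, -24] -> [-24, 7, -23, -30, -33, 43, 43, 60, -36]
  [17, 18, -18, -46, 19, -4] -> [-4, 19, -46, -18, 18, 17] -> [-10, 13, -52, -24, 12, 11] -> [10, -13, 52, 24, -12, -11] -> [17, -6, 59, 31, -5, -4] -> [-4, -5, 31, 59, -6, 17]
  [-2, -29, -8, -38] -> [-38, -8, -29, -2] -> [-44, -14, -35, -8] -> [44, 14, 35, 8] -> [51, 21, 42, 15] -> [15, 42, 21, 51]
  [-31, -8, 34, -48, -12, -13, -5, -23, -49, 16] -> [16, -49, -23, -5, -13, -12, -48, 34, -8, -31] -> [10, -55, -29, -11, -19, -18, -54, 28, -14, -37] -> [-10, 55, 29, 11, 19, 18, 54, -28, 14, 37] -> [-3, 62, 36, 18, 26, 25, 61, -21, 21, 44] -> [44, 21, -21, 61, 25, 26, 18, 36, 62, -3]
  [46, 36, -48, -12, 44, 6, 23, -17, -24] -> [-24, -17, 23, 6, 44, -12, -48, 36, 46] -> [-30, -23, 17, 0, 38, -18, -54, 30, 40] -> [30, 23, -17, 0, -38, 18, 54, -30, -40] -> [37, 30, -10, 7, -31, 25, 61, -23, -33] -> [-33, -23, 61, 25, -31, 7, -10, 30, 37]
  [17, 30, -41, 10] -> [10, -41, 30, 17] -> [4, -47, 24, 11] -> [-4, 47, -24, -11] -> [3, 54, -17, -4] -> [-4, -17, 54, 3]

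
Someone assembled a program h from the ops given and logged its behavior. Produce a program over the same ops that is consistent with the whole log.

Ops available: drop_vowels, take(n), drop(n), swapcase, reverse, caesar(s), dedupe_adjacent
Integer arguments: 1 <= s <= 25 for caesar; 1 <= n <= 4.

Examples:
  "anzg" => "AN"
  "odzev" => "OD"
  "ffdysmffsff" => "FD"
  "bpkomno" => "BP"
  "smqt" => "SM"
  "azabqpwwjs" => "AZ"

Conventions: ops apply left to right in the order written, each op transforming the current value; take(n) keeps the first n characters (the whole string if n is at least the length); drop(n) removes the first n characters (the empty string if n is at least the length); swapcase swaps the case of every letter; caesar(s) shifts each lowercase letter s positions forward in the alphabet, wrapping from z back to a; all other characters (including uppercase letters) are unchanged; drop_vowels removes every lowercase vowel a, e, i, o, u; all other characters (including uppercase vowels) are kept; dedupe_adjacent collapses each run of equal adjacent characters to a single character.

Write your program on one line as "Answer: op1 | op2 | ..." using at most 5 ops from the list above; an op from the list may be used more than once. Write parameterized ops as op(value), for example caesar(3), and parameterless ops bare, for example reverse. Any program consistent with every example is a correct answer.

dedupe_adjacent | take(4) | swapcase | take(2)

Check, running the answer program on each example:
  "anzg" -> "anzg" -> "anzg" -> "ANZG" -> "AN"
  "odzev" -> "odzev" -> "odze" -> "ODZE" -> "OD"
  "ffdysmffsff" -> "fdysmfsf" -> "fdys" -> "FDYS" -> "FD"
  "bpkomno" -> "bpkomno" -> "bpko" -> "BPKO" -> "BP"
  "smqt" -> "smqt" -> "smqt" -> "SMQT" -> "SM"
  "azabqpwwjs" -> "azabqpwjs" -> "azab" -> "AZAB" -> "AZ"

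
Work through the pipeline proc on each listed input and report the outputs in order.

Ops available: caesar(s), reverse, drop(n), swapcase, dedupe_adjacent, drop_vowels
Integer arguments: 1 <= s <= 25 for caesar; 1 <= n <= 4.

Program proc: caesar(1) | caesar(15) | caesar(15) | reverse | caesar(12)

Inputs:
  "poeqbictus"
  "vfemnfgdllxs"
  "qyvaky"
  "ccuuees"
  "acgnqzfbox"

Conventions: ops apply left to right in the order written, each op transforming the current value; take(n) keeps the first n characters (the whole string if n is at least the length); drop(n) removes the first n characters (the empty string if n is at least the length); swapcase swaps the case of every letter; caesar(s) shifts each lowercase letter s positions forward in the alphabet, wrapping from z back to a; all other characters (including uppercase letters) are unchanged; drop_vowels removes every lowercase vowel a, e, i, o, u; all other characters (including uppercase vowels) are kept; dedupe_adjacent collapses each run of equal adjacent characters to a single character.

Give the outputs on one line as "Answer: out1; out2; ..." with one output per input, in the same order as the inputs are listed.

"jlktzshvfg"; "joccuxwedvwm"; "pbrmph"; "jvvlltt"; "ofswqhextr"

Execution, op by op:
  "poeqbictus" -> "qpfrcjduvt" -> "feugrysjki" -> "utjvgnhyzx" -> "xzyhngvjtu" -> "jlktzshvfg"
  "vfemnfgdllxs" -> "wgfnoghemmyt" -> "lvucdvwtbbni" -> "akjrskliqqcx" -> "xcqqilksrjka" -> "joccuxwedvwm"
  "qyvaky" -> "rzwblz" -> "golqao" -> "vdafpd" -> "dpfadv" -> "pbrmph"
  "ccuuees" -> "ddvvfft" -> "sskkuui" -> "hhzzjjx" -> "xjjzzhh" -> "jvvlltt"
  "acgnqzfbox" -> "bdhoragcpy" -> "qswdgpvren" -> "fhlsvekgtc" -> "ctgkevslhf" -> "ofswqhextr"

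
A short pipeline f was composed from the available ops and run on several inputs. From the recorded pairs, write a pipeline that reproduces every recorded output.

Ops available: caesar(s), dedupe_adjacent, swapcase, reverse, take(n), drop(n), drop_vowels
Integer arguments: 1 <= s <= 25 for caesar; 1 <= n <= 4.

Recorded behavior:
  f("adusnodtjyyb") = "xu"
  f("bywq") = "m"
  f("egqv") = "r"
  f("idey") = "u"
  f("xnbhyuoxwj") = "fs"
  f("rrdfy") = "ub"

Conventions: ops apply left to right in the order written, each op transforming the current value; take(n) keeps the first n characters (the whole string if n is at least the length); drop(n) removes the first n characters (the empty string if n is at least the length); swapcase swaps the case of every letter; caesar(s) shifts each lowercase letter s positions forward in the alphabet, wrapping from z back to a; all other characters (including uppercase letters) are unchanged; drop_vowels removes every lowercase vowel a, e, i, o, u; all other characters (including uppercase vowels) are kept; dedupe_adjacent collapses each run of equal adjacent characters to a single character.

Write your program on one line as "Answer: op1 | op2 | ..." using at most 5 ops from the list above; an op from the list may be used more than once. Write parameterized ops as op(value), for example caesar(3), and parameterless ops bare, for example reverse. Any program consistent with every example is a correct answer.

drop(3) | reverse | caesar(22) | take(2)

Check, running the answer program on each example:
  "adusnodtjyyb" -> "snodtjyyb" -> "byyjtdons" -> "xuufpzkjo" -> "xu"
  "bywq" -> "q" -> "q" -> "m" -> "m"
  "egqv" -> "v" -> "v" -> "r" -> "r"
  "idey" -> "y" -> "y" -> "u" -> "u"
  "xnbhyuoxwj" -> "hyuoxwj" -> "jwxouyh" -> "fstkqud" -> "fs"
  "rrdfy" -> "fy" -> "yf" -> "ub" -> "ub"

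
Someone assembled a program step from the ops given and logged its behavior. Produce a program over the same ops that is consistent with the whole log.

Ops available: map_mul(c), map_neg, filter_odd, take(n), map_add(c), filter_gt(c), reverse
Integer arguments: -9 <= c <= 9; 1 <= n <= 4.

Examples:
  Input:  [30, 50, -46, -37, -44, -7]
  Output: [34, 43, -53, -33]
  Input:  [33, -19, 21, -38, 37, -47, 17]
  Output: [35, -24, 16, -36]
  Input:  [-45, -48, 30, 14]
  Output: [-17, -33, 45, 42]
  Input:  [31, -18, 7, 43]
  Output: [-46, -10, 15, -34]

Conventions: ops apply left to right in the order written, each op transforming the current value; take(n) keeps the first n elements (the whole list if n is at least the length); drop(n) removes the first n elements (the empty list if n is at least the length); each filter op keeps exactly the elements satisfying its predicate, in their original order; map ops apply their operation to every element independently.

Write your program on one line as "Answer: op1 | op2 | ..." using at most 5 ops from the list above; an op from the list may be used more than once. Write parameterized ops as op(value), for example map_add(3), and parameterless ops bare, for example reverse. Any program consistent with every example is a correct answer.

map_add(3) | take(4) | map_neg | reverse

Check, running the answer program on each example:
  [30, 50, -46, -37, -44, -7] -> [33, 53, -43, -34, -41, -4] -> [33, 53, -43, -34] -> [-33, -53, 43, 34] -> [34, 43, -53, -33]
  [33, -19, 21, -38, 37, -47, 17] -> [36, -16, 24, -35, 40, -44, 20] -> [36, -16, 24, -35] -> [-36, 16, -24, 35] -> [35, -24, 16, -36]
  [-45, -48, 30, 14] -> [-42, -45, 33, 17] -> [-42, -45, 33, 17] -> [42, 45, -33, -17] -> [-17, -33, 45, 42]
  [31, -18, 7, 43] -> [34, -15, 10, 46] -> [34, -15, 10, 46] -> [-34, 15, -10, -46] -> [-46, -10, 15, -34]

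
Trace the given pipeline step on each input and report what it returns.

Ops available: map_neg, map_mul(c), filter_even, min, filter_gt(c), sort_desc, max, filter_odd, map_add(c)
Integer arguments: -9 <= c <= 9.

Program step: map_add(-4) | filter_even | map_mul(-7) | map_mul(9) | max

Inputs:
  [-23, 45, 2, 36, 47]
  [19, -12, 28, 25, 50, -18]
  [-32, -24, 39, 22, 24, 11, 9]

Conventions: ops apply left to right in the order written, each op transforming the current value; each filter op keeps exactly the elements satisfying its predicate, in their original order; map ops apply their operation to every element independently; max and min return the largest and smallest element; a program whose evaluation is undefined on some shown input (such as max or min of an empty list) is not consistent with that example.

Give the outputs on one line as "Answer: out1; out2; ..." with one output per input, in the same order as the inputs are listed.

Execution, op by op:
  [-23, 45, 2, 36, 47] -> [-27, 41, -2, 32, 43] -> [-2, 32] -> [14, -224] -> [126, -2016] -> 126
  [19, -12, 28, 25, 50, -18] -> [15, -16, 24, 21, 46, -22] -> [-16, 24, 46, -22] -> [112, -168, -322, 154] -> [1008, -1512, -2898, 1386] -> 1386
  [-32, -24, 39, 22, 24, 11, 9] -> [-36, -28, 35, 18, 20, 7, 5] -> [-36, -28, 18, 20] -> [252, 196, -126, -140] -> [2268, 1764, -1134, -1260] -> 2268

126; 1386; 2268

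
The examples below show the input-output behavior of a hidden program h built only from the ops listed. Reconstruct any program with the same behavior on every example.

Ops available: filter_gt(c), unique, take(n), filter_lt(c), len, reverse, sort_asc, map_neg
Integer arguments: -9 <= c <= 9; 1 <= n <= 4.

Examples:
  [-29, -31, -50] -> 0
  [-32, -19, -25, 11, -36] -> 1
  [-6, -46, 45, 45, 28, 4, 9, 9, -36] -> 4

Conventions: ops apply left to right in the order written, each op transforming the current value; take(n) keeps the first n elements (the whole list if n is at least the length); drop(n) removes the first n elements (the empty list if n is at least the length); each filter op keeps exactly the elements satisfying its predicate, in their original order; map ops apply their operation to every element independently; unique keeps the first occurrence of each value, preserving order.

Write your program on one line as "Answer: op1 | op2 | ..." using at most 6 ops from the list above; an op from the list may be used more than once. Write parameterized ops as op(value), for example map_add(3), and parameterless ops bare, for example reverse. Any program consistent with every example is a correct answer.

sort_asc | unique | map_neg | filter_lt(6) | reverse | len

Check, running the answer program on each example:
  [-29, -31, -50] -> [-50, -31, -29] -> [-50, -31, -29] -> [50, 31, 29] -> [] -> [] -> 0
  [-32, -19, -25, 11, -36] -> [-36, -32, -25, -19, 11] -> [-36, -32, -25, -19, 11] -> [36, 32, 25, 19, -11] -> [-11] -> [-11] -> 1
  [-6, -46, 45, 45, 28, 4, 9, 9, -36] -> [-46, -36, -6, 4, 9, 9, 28, 45, 45] -> [-46, -36, -6, 4, 9, 28, 45] -> [46, 36, 6, -4, -9, -28, -45] -> [-4, -9, -28, -45] -> [-45, -28, -9, -4] -> 4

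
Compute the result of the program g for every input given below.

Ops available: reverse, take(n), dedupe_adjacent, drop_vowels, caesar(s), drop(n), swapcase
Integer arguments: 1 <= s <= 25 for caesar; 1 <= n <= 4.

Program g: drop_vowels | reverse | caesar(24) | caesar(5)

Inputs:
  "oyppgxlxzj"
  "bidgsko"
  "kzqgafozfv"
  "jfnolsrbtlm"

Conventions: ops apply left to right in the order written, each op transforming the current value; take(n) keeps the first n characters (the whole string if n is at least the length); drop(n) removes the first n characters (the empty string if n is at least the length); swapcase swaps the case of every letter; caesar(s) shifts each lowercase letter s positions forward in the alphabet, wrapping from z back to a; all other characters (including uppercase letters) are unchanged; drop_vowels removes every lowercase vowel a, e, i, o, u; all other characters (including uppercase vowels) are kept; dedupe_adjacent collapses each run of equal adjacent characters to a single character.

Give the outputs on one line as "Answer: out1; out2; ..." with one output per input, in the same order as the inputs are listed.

Execution, op by op:
  "oyppgxlxzj" -> "yppgxlxzj" -> "jzxlxgppy" -> "hxvjvennw" -> "mcaoajssb"
  "bidgsko" -> "bdgsk" -> "ksgdb" -> "iqebz" -> "nvjge"
  "kzqgafozfv" -> "kzqgfzfv" -> "vfzfgqzk" -> "tdxdeoxi" -> "yicijtcn"
  "jfnolsrbtlm" -> "jfnlsrbtlm" -> "mltbrslnfj" -> "kjrzpqjldh" -> "poweuvoqim"

"mcaoajssb"; "nvjge"; "yicijtcn"; "poweuvoqim"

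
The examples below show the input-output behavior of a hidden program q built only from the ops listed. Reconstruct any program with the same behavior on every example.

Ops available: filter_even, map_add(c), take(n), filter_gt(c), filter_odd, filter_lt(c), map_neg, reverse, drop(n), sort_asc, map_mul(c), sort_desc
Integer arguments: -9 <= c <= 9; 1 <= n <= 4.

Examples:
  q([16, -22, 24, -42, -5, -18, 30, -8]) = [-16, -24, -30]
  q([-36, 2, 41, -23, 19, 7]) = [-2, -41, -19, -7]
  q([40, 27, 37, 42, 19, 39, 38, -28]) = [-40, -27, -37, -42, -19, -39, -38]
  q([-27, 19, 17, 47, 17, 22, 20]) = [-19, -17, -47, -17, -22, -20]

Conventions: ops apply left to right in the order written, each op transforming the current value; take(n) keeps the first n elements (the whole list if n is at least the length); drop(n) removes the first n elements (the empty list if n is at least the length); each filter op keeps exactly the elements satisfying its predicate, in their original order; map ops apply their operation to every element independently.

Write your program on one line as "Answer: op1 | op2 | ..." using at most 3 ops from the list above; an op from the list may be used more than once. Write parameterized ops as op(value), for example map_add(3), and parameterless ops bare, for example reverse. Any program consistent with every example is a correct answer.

map_neg | filter_lt(7) | filter_lt(5)

Check, running the answer program on each example:
  [16, -22, 24, -42, -5, -18, 30, -8] -> [-16, 22, -24, 42, 5, 18, -30, 8] -> [-16, -24, 5, -30] -> [-16, -24, -30]
  [-36, 2, 41, -23, 19, 7] -> [36, -2, -41, 23, -19, -7] -> [-2, -41, -19, -7] -> [-2, -41, -19, -7]
  [40, 27, 37, 42, 19, 39, 38, -28] -> [-40, -27, -37, -42, -19, -39, -38, 28] -> [-40, -27, -37, -42, -19, -39, -38] -> [-40, -27, -37, -42, -19, -39, -38]
  [-27, 19, 17, 47, 17, 22, 20] -> [27, -19, -17, -47, -17, -22, -20] -> [-19, -17, -47, -17, -22, -20] -> [-19, -17, -47, -17, -22, -20]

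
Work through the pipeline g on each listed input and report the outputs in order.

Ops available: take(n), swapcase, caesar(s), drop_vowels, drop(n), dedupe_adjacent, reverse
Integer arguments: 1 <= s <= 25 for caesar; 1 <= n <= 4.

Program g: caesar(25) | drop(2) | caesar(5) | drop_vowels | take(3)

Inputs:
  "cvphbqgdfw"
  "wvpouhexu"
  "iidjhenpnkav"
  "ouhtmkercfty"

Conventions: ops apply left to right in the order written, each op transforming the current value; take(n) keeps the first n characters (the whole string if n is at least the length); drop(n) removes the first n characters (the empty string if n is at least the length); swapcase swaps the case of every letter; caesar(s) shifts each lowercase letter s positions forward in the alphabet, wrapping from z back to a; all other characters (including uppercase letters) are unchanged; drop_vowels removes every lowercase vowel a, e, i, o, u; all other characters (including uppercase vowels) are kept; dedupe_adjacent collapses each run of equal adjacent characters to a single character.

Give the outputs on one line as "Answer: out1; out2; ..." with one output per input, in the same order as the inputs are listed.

Execution, op by op:
  "cvphbqgdfw" -> "buogapfcev" -> "ogapfcev" -> "tlfukhja" -> "tlfkhj" -> "tlf"
  "wvpouhexu" -> "vuontgdwt" -> "ontgdwt" -> "tsyliby" -> "tsylby" -> "tsy"
  "iidjhenpnkav" -> "hhcigdmomjzu" -> "cigdmomjzu" -> "hnlirtroez" -> "hnlrtrz" -> "hnl"
  "ouhtmkercfty" -> "ntgsljdqbesx" -> "gsljdqbesx" -> "lxqoivgjxc" -> "lxqvgjxc" -> "lxq"

"tlf"; "tsy"; "hnl"; "lxq"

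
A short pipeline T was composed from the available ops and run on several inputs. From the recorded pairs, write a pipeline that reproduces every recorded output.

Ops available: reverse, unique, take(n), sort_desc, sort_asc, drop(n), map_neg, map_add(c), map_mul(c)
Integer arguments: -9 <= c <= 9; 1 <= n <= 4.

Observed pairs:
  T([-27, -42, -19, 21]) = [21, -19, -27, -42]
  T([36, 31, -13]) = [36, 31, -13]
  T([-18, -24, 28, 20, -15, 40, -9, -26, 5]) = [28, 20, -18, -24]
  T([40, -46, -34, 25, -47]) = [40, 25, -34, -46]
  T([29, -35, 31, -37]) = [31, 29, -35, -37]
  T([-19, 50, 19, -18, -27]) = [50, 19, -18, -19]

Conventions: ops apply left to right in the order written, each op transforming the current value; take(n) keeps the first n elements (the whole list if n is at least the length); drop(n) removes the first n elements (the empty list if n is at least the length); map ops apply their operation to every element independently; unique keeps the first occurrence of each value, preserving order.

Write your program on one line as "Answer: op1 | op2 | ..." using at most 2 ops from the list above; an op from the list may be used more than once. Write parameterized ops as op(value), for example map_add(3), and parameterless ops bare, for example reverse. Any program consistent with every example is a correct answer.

take(4) | sort_desc

Check, running the answer program on each example:
  [-27, -42, -19, 21] -> [-27, -42, -19, 21] -> [21, -19, -27, -42]
  [36, 31, -13] -> [36, 31, -13] -> [36, 31, -13]
  [-18, -24, 28, 20, -15, 40, -9, -26, 5] -> [-18, -24, 28, 20] -> [28, 20, -18, -24]
  [40, -46, -34, 25, -47] -> [40, -46, -34, 25] -> [40, 25, -34, -46]
  [29, -35, 31, -37] -> [29, -35, 31, -37] -> [31, 29, -35, -37]
  [-19, 50, 19, -18, -27] -> [-19, 50, 19, -18] -> [50, 19, -18, -19]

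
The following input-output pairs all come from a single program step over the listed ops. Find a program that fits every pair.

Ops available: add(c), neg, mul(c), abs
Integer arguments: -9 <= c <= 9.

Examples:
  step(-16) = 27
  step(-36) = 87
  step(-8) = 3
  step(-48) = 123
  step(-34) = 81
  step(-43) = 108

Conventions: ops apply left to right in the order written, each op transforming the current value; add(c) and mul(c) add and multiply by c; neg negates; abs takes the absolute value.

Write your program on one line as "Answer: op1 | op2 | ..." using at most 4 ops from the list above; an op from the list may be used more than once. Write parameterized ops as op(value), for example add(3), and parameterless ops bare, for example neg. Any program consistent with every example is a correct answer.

neg | add(-7) | mul(3)

Check, running the answer program on each example:
  -16 -> 16 -> 9 -> 27
  -36 -> 36 -> 29 -> 87
  -8 -> 8 -> 1 -> 3
  -48 -> 48 -> 41 -> 123
  -34 -> 34 -> 27 -> 81
  -43 -> 43 -> 36 -> 108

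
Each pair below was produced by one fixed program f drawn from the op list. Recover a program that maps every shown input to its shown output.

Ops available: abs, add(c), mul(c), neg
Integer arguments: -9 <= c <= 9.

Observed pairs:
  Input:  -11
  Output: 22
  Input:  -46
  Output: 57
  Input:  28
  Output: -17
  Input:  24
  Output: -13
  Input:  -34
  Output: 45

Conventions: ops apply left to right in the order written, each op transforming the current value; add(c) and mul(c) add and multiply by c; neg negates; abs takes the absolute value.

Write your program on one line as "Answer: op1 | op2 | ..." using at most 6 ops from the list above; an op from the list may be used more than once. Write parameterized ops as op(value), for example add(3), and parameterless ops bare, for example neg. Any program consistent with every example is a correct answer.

add(-7) | add(1) | add(9) | add(-5) | add(-9) | neg

Check, running the answer program on each example:
  -11 -> -18 -> -17 -> -8 -> -13 -> -22 -> 22
  -46 -> -53 -> -52 -> -43 -> -48 -> -57 -> 57
  28 -> 21 -> 22 -> 31 -> 26 -> 17 -> -17
  24 -> 17 -> 18 -> 27 -> 22 -> 13 -> -13
  -34 -> -41 -> -40 -> -31 -> -36 -> -45 -> 45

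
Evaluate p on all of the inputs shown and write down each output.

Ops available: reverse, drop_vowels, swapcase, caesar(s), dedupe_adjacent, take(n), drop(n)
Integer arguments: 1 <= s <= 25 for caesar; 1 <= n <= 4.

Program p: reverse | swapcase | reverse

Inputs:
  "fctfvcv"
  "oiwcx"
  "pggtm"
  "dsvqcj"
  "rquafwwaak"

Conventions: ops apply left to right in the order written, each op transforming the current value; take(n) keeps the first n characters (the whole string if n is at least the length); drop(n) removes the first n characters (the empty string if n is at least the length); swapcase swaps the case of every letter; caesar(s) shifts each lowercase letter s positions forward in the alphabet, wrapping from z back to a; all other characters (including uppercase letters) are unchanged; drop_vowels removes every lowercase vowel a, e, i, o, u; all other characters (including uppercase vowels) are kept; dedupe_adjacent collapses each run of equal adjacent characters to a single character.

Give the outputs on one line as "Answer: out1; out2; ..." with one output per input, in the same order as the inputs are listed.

Execution, op by op:
  "fctfvcv" -> "vcvftcf" -> "VCVFTCF" -> "FCTFVCV"
  "oiwcx" -> "xcwio" -> "XCWIO" -> "OIWCX"
  "pggtm" -> "mtggp" -> "MTGGP" -> "PGGTM"
  "dsvqcj" -> "jcqvsd" -> "JCQVSD" -> "DSVQCJ"
  "rquafwwaak" -> "kaawwfauqr" -> "KAAWWFAUQR" -> "RQUAFWWAAK"

"FCTFVCV"; "OIWCX"; "PGGTM"; "DSVQCJ"; "RQUAFWWAAK"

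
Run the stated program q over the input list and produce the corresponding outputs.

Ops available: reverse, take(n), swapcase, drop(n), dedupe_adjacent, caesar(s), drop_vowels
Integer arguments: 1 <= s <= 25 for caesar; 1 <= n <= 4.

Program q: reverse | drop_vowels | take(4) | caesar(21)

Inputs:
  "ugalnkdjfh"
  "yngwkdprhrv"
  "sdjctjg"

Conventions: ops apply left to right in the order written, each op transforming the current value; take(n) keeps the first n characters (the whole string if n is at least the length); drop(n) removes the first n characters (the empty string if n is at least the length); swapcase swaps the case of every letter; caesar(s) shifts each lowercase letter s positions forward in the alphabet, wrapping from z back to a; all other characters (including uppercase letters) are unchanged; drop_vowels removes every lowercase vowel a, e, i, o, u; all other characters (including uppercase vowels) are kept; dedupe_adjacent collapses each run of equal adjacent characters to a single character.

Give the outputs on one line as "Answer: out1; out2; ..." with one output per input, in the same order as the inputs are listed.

Execution, op by op:
  "ugalnkdjfh" -> "hfjdknlagu" -> "hfjdknlg" -> "hfjd" -> "caey"
  "yngwkdprhrv" -> "vrhrpdkwgny" -> "vrhrpdkwgny" -> "vrhr" -> "qmcm"
  "sdjctjg" -> "gjtcjds" -> "gjtcjds" -> "gjtc" -> "beox"

"caey"; "qmcm"; "beox"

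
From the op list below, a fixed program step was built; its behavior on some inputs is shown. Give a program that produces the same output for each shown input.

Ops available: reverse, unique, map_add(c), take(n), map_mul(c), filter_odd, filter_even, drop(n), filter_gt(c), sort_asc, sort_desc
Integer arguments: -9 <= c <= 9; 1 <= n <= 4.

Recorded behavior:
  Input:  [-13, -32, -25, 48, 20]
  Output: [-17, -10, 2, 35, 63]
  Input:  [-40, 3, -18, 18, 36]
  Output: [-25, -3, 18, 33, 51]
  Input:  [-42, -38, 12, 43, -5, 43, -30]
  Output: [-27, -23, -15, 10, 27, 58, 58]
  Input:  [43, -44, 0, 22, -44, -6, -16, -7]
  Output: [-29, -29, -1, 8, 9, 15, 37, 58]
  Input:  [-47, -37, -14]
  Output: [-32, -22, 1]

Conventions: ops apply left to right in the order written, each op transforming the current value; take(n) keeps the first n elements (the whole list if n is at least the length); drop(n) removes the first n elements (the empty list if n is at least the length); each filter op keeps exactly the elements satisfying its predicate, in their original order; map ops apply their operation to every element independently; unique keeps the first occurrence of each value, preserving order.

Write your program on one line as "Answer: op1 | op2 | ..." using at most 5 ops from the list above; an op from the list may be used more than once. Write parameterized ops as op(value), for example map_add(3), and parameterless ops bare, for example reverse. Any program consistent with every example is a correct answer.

sort_desc | map_add(7) | reverse | map_add(8)

Check, running the answer program on each example:
  [-13, -32, -25, 48, 20] -> [48, 20, -13, -25, -32] -> [55, 27, -6, -18, -25] -> [-25, -18, -6, 27, 55] -> [-17, -10, 2, 35, 63]
  [-40, 3, -18, 18, 36] -> [36, 18, 3, -18, -40] -> [43, 25, 10, -11, -33] -> [-33, -11, 10, 25, 43] -> [-25, -3, 18, 33, 51]
  [-42, -38, 12, 43, -5, 43, -30] -> [43, 43, 12, -5, -30, -38, -42] -> [50, 50, 19, 2, -23, -31, -35] -> [-35, -31, -23, 2, 19, 50, 50] -> [-27, -23, -15, 10, 27, 58, 58]
  [43, -44, 0, 22, -44, -6, -16, -7] -> [43, 22, 0, -6, -7, -16, -44, -44] -> [50, 29, 7, 1, 0, -9, -37, -37] -> [-37, -37, -9, 0, 1, 7, 29, 50] -> [-29, -29, -1, 8, 9, 15, 37, 58]
  [-47, -37, -14] -> [-14, -37, -47] -> [-7, -30, -40] -> [-40, -30, -7] -> [-32, -22, 1]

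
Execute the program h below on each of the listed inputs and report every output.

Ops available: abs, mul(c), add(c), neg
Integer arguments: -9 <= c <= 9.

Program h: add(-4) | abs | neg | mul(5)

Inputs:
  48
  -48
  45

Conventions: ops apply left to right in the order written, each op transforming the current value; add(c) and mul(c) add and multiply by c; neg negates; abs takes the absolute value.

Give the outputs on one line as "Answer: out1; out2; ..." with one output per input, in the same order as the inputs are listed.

-220; -260; -205

Execution, op by op:
  48 -> 44 -> 44 -> -44 -> -220
  -48 -> -52 -> 52 -> -52 -> -260
  45 -> 41 -> 41 -> -41 -> -205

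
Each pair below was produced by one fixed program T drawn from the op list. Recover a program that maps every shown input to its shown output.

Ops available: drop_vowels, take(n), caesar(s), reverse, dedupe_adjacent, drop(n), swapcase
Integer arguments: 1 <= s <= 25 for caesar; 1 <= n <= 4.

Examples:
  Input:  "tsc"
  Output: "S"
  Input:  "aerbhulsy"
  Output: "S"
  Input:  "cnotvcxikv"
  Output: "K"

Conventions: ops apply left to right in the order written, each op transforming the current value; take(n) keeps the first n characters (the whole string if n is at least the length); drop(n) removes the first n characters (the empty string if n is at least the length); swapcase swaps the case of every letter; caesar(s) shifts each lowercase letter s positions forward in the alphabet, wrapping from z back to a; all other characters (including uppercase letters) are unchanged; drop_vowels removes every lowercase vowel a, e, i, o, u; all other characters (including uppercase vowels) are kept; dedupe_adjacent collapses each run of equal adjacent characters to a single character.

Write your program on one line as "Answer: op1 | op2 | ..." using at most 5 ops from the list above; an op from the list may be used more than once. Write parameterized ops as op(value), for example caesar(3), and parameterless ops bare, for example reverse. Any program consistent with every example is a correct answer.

reverse | swapcase | take(2) | drop(1)

Check, running the answer program on each example:
  "tsc" -> "cst" -> "CST" -> "CS" -> "S"
  "aerbhulsy" -> "ysluhbrea" -> "YSLUHBREA" -> "YS" -> "S"
  "cnotvcxikv" -> "vkixcvtonc" -> "VKIXCVTONC" -> "VK" -> "K"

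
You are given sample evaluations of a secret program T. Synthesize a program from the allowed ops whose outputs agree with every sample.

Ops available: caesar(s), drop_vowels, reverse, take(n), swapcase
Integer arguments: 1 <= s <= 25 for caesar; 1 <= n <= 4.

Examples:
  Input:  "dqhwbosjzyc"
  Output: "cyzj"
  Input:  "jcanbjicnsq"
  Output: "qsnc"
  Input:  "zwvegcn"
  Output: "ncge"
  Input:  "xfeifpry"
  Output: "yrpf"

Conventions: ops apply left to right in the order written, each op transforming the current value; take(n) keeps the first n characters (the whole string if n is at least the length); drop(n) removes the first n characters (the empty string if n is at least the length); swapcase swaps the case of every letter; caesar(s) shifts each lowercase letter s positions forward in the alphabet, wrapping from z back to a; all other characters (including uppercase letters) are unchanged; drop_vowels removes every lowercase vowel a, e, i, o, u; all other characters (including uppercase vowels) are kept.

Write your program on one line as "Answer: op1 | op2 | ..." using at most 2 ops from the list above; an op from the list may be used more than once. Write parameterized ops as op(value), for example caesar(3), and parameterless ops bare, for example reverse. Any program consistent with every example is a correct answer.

reverse | take(4)

Check, running the answer program on each example:
  "dqhwbosjzyc" -> "cyzjsobwhqd" -> "cyzj"
  "jcanbjicnsq" -> "qsncijbnacj" -> "qsnc"
  "zwvegcn" -> "ncgevwz" -> "ncge"
  "xfeifpry" -> "yrpfiefx" -> "yrpf"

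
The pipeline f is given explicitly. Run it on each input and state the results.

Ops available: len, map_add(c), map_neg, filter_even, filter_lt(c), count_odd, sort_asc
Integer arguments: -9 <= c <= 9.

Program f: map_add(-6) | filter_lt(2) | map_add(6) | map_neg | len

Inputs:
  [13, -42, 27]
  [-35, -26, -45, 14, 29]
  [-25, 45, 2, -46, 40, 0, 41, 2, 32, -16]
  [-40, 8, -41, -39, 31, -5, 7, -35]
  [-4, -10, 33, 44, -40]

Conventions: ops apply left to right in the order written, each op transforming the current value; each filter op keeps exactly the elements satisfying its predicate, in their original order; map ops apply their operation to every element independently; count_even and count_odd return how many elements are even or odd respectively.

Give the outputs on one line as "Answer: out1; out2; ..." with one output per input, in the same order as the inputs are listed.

1; 3; 6; 6; 3

Execution, op by op:
  [13, -42, 27] -> [7, -48, 21] -> [-48] -> [-42] -> [42] -> 1
  [-35, -26, -45, 14, 29] -> [-41, -32, -51, 8, 23] -> [-41, -32, -51] -> [-35, -26, -45] -> [35, 26, 45] -> 3
  [-25, 45, 2, -46, 40, 0, 41, 2, 32, -16] -> [-31, 39, -4, -52, 34, -6, 35, -4, 26, -22] -> [-31, -4, -52, -6, -4, -22] -> [-25, 2, -46, 0, 2, -16] -> [25, -2, 46, 0, -2, 16] -> 6
  [-40, 8, -41, -39, 31, -5, 7, -35] -> [-46, 2, -47, -45, 25, -11, 1, -41] -> [-46, -47, -45, -11, 1, -41] -> [-40, -41, -39, -5, 7, -35] -> [40, 41, 39, 5, -7, 35] -> 6
  [-4, -10, 33, 44, -40] -> [-10, -16, 27, 38, -46] -> [-10, -16, -46] -> [-4, -10, -40] -> [4, 10, 40] -> 3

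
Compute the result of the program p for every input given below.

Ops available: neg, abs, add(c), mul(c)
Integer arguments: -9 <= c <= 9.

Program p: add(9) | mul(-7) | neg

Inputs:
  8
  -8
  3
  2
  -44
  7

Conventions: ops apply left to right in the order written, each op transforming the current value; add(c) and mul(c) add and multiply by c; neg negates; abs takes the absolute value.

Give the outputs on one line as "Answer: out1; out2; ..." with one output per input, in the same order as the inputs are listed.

Execution, op by op:
  8 -> 17 -> -119 -> 119
  -8 -> 1 -> -7 -> 7
  3 -> 12 -> -84 -> 84
  2 -> 11 -> -77 -> 77
  -44 -> -35 -> 245 -> -245
  7 -> 16 -> -112 -> 112

119; 7; 84; 77; -245; 112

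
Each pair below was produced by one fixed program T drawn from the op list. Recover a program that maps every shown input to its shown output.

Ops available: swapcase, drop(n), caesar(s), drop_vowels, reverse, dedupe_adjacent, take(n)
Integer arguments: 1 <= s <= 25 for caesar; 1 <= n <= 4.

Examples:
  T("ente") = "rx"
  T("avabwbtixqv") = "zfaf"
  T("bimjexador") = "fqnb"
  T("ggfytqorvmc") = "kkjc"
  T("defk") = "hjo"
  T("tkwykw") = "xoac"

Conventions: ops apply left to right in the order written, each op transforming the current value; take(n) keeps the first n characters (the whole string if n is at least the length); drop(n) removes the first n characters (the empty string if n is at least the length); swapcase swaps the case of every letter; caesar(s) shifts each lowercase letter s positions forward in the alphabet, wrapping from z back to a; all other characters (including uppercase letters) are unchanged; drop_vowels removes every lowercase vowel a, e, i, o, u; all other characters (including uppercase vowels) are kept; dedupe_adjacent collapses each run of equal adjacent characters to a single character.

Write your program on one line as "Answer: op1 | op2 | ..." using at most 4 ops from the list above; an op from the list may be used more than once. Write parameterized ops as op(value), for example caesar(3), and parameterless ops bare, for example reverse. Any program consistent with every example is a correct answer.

drop_vowels | take(4) | caesar(4)

Check, running the answer program on each example:
  "ente" -> "nt" -> "nt" -> "rx"
  "avabwbtixqv" -> "vbwbtxqv" -> "vbwb" -> "zfaf"
  "bimjexador" -> "bmjxdr" -> "bmjx" -> "fqnb"
  "ggfytqorvmc" -> "ggfytqrvmc" -> "ggfy" -> "kkjc"
  "defk" -> "dfk" -> "dfk" -> "hjo"
  "tkwykw" -> "tkwykw" -> "tkwy" -> "xoac"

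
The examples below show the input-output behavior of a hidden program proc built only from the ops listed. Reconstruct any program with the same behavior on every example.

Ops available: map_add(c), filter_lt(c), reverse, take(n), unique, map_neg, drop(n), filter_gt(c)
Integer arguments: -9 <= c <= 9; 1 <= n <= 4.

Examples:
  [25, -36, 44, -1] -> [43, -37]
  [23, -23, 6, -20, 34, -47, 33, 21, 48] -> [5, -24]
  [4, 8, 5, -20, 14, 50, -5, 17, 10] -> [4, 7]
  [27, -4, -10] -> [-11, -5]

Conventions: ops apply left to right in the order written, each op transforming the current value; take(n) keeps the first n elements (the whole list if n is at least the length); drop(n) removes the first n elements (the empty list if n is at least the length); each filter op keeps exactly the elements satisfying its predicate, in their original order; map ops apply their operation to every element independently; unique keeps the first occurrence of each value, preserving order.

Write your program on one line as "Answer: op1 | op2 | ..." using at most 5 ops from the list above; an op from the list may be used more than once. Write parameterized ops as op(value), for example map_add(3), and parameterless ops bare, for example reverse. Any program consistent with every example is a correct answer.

drop(1) | take(4) | take(2) | map_add(-1) | reverse

Check, running the answer program on each example:
  [25, -36, 44, -1] -> [-36, 44, -1] -> [-36, 44, -1] -> [-36, 44] -> [-37, 43] -> [43, -37]
  [23, -23, 6, -20, 34, -47, 33, 21, 48] -> [-23, 6, -20, 34, -47, 33, 21, 48] -> [-23, 6, -20, 34] -> [-23, 6] -> [-24, 5] -> [5, -24]
  [4, 8, 5, -20, 14, 50, -5, 17, 10] -> [8, 5, -20, 14, 50, -5, 17, 10] -> [8, 5, -20, 14] -> [8, 5] -> [7, 4] -> [4, 7]
  [27, -4, -10] -> [-4, -10] -> [-4, -10] -> [-4, -10] -> [-5, -11] -> [-11, -5]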